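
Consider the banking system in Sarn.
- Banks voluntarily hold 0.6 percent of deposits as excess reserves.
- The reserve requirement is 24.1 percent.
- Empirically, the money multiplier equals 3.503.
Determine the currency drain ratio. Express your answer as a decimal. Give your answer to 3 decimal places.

Using m = 3.503. From m = (1 + c)/(c + rr + e), rearranging gives 1 + c = m·(c + rr + e), so c·(1 − m) = m·(rr + e) − 1.
Hence c = [m·(rr + e) − 1]/(1 − m) = [3.503 × (0.241 + 0.006) − 1] / (1 − 3.503) ≈ 0.053839.

0.054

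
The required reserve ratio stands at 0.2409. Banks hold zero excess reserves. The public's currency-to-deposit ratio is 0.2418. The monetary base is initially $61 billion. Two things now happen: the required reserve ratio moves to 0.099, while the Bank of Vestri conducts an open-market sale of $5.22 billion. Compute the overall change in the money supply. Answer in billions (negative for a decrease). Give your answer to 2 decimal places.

Before: m₁ = (1 + 0.2418) / (0.2409 + 0.2418) ≈ 2.57261, MB₁ = 61, so M₁ = 2.57261 × 61 ≈ 156.9292 billion.
After: m₂ = (1 + 0.2418) / (0.099 + 0.2418) ≈ 3.64378, MB₂ = 61 − 5.22 = 55.78, so M₂ = 3.64378 × 55.78 ≈ 203.25 billion.
ΔM = M₂ − M₁ = 203.25 − 156.9292 = 46.3208 billion.

$46.32 billion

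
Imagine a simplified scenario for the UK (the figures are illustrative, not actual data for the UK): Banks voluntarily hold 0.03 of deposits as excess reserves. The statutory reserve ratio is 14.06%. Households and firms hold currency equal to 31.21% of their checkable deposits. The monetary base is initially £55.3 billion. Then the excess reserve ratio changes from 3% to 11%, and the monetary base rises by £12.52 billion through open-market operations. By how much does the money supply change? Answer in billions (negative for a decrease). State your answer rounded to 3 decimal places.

Before: m₁ = (1 + 0.3121) / (0.1406 + 0.03 + 0.3121) ≈ 2.718252, MB₁ = 55.3, so M₁ = 2.718252 × 55.3 ≈ 150.3193 billion.
After: m₂ = (1 + 0.3121) / (0.1406 + 0.11 + 0.3121) ≈ 2.331793, MB₂ = 55.3 + 12.52 = 67.82, so M₂ = 2.331793 × 67.82 ≈ 158.1422 billion.
ΔM = M₂ − M₁ = 158.1422 − 150.3193 = 7.8229 billion.

£7.823 billion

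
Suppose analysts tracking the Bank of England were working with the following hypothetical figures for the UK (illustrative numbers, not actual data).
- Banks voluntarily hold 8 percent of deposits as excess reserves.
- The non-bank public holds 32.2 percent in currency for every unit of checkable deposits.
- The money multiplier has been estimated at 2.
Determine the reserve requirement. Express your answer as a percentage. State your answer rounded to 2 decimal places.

Using m = 2. Since m = (1 + c)/(c + rr + e), the denominator satisfies c + rr + e = (1 + c)/m = (1 + 0.322) / 2 = 0.661000.
With c = 0.322 and e = 0.08, the reserve requirement is 0.661000 − 0.322 − 0.08 = 0.259.

25.90%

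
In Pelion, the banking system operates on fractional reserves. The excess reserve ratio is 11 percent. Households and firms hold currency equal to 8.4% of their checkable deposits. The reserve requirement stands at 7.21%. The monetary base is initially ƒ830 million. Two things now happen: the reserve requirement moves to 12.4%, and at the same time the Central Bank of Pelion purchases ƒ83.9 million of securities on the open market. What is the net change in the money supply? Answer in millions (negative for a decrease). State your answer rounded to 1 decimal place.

Before: m₁ = (1 + 0.084) / (0.0721 + 0.11 + 0.084) ≈ 4.07366, MB₁ = 830, so M₁ = 4.07366 × 830 = 3381.1378 million.
After: m₂ = (1 + 0.084) / (0.124 + 0.11 + 0.084) ≈ 3.40881, MB₂ = 830 + 83.9 = 913.9, so M₂ = 3.40881 × 913.9 ≈ 3115.3115 million.
ΔM = M₂ − M₁ = 3115.3115 − 3381.1378 = -265.8263 million.

-265.8 million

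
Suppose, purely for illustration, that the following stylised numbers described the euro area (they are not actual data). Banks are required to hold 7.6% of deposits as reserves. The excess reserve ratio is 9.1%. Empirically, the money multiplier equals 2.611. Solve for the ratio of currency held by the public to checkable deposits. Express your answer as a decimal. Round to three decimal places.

0.350

Using m = 2.611. From m = (1 + c)/(c + rr + e), rearranging gives 1 + c = m·(c + rr + e), so c·(1 − m) = m·(rr + e) − 1.
Hence c = [m·(rr + e) − 1]/(1 − m) = [2.611 × (0.076 + 0.091) − 1] / (1 − 2.611) ≈ 0.350070.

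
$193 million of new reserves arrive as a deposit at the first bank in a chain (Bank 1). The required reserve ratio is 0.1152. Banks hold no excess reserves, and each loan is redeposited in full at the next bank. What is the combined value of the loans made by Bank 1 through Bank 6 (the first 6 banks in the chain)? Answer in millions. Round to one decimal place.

$771.1 million

Bank i lends (1 − rr)^i of the original deposit: Bank 1 lends 193·0.8848 = 170.7664, Bank 2 lends 193·0.8848² ≈ 151.0941, and so on.
Summing a geometric series: total = 193·[0.8848·(1 − 0.8848^6) / (1 − 0.8848)] ≈ 771.0999 million.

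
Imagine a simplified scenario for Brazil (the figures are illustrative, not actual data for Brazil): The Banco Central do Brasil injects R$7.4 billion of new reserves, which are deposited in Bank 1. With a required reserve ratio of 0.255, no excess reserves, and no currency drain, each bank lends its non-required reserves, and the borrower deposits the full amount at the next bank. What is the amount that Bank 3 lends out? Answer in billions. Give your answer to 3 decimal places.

R$3.060 billion

Each bank lends a fraction (1 − rr) = 0.7450 of the deposit it receives, so Bank 3 receives 7.4·0.7450^2 and lends 7.4·0.7450^3 ≈ 3.0599 billion.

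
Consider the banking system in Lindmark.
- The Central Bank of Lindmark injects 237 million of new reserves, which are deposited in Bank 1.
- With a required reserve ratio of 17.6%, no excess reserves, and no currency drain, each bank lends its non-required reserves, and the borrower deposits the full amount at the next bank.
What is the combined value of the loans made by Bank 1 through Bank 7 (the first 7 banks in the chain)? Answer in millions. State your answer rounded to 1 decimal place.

823.4 million

Bank i lends (1 − rr)^i of the original deposit: Bank 1 lends 237·0.8240 = 195.2880, Bank 2 lends 237·0.8240² ≈ 160.9173, and so on.
Summing a geometric series: total = 237·[0.8240·(1 − 0.8240^7) / (1 − 0.8240)] ≈ 823.4016 million.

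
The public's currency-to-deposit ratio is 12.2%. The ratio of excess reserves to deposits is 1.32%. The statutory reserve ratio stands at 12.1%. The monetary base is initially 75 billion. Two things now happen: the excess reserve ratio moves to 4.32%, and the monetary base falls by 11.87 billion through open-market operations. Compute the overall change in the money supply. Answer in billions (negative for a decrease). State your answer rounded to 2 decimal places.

-80.96 billion

Before: m₁ = (1 + 0.122) / (0.121 + 0.0132 + 0.122) ≈ 4.37939, MB₁ = 75, so M₁ = 4.37939 × 75 ≈ 328.4543 billion.
After: m₂ = (1 + 0.122) / (0.121 + 0.0432 + 0.122) ≈ 3.92034, MB₂ = 75 − 11.87 = 63.13, so M₂ = 3.92034 × 63.13 ≈ 247.4911 billion.
ΔM = M₂ − M₁ = 247.4911 − 328.4543 = -80.9632 billion.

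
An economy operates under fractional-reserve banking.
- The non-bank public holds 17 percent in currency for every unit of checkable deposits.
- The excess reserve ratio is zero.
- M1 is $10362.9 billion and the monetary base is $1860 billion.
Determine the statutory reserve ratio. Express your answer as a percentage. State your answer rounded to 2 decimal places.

Using m = M/MB = 10362.9/1860 ≈ 5.571452. Since m = (1 + c)/(c + rr + e), the denominator satisfies c + rr + e = (1 + c)/m = (1 + 0.17) / 5.571452 ≈ 0.209999.
With c = 0.17 and e = 0, the statutory reserve ratio is 0.209999 − 0.17 − 0 = 0.039999.

4.00%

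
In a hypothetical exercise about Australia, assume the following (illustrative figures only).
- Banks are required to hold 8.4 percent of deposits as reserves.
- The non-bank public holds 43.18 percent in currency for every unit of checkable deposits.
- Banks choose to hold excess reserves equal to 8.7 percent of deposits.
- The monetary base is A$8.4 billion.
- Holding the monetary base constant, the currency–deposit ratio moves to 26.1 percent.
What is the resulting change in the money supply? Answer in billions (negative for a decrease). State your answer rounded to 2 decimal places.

Initially m₁ = (1 + 0.4318) / (0.084 + 0.087 + 0.4318) ≈ 2.3752, so M₁ = 2.3752 × 8.4 ≈ 19.9517 billion.
After the change m₂ = (1 + 0.261) / (0.084 + 0.087 + 0.261) ≈ 2.9190, so M₂ = 2.9190 × 8.4 = 24.5196 billion.
ΔM = M₂ − M₁ = 24.5196 − 19.9517 = 4.5679 billion.

A$4.57 billion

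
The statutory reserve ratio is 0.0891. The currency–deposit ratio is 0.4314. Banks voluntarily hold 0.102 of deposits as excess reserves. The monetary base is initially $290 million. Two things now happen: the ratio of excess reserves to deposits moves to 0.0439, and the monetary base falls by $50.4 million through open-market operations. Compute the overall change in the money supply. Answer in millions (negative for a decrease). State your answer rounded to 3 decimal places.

-59.177 million

Before: m₁ = (1 + 0.4314) / (0.0891 + 0.102 + 0.4314) ≈ 2.2994378, MB₁ = 290, so M₁ = 2.2994378 × 290 ≈ 666.837 million.
After: m₂ = (1 + 0.4314) / (0.0891 + 0.0439 + 0.4314) ≈ 2.5361446, MB₂ = 290 − 50.4 = 239.6, so M₂ = 2.5361446 × 239.6 ≈ 607.6602 million.
ΔM = M₂ − M₁ = 607.6602 − 666.837 = -59.1768 million.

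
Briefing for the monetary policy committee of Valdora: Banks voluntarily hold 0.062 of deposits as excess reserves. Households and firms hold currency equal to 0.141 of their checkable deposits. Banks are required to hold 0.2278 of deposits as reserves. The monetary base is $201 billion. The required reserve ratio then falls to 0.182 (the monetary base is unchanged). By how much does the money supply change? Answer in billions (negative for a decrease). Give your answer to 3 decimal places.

$63.330 billion

Initially m₁ = (1 + 0.141) / (0.2278 + 0.062 + 0.141) ≈ 2.6485608, so M₁ = 2.6485608 × 201 ≈ 532.3607 billion.
After the change m₂ = (1 + 0.141) / (0.182 + 0.062 + 0.141) ≈ 2.9636364, so M₂ = 2.9636364 × 201 ≈ 595.6909 billion.
ΔM = M₂ − M₁ = 595.6909 − 532.3607 = 63.3302 billion.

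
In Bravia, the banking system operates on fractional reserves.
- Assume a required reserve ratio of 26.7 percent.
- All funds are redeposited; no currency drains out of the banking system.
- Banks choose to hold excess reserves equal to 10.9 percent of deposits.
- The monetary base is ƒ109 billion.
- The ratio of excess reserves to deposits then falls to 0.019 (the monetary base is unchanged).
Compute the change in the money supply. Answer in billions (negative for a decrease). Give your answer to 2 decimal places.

ƒ91.23 billion

Initially m₁ = 1 / (0.267 + 0.109) ≈ 2.659574, so M₁ = 2.659574 × 109 ≈ 289.8936 billion.
After the change m₂ = 1 / (0.267 + 0.019) ≈ 3.496503, so M₂ = 3.496503 × 109 ≈ 381.1188 billion.
ΔM = M₂ − M₁ = 381.1188 − 289.8936 = 91.2252 billion.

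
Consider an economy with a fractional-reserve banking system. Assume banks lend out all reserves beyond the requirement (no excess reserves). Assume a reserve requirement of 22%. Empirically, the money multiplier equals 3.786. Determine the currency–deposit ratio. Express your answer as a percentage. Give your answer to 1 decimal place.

Using m = 3.786. From m = (1 + c)/(c + rr + e), rearranging gives 1 + c = m·(c + rr + e), so c·(1 − m) = m·(rr + e) − 1.
Hence c = [m·(rr + e) − 1]/(1 − m) = [3.786 × (0.22 + 0) − 1] / (1 − 3.786) ≈ 0.059971.

6.0%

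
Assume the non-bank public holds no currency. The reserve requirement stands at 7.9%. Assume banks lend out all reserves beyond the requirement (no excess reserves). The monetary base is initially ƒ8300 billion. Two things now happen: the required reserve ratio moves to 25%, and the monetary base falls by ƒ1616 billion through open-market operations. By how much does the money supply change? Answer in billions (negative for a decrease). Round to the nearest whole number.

-78327 billion

Before: m₁ = 1 / (0.079) ≈ 12.65823, MB₁ = 8300, so M₁ = 12.65823 × 8300 = 105063.309 billion.
After: m₂ = 1 / (0.25) = 4, MB₂ = 8300 − 1616 = 6684, so M₂ = 4 × 6684 = 26736 billion.
ΔM = M₂ − M₁ = 26736 − 105063.309 = -78327.309 billion.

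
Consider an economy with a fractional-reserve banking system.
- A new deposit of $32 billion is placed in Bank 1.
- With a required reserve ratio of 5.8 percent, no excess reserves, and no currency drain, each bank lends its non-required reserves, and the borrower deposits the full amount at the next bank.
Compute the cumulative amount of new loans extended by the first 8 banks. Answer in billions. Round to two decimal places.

Bank i lends (1 − rr)^i of the original deposit: Bank 1 lends 32·0.9420 = 30.1440, Bank 2 lends 32·0.9420² ≈ 28.3956, and so on.
Summing a geometric series: total = 32·[0.9420·(1 − 0.9420^8) / (1 − 0.9420)] ≈ 197.4836 billion.

$197.48 billion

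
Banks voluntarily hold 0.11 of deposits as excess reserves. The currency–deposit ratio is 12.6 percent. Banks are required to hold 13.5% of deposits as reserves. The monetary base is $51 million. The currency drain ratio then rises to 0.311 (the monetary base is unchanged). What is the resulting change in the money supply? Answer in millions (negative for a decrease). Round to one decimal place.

Initially m₁ = (1 + 0.126) / (0.135 + 0.11 + 0.126) ≈ 3.0350, so M₁ = 3.0350 × 51 = 154.785 million.
After the change m₂ = (1 + 0.311) / (0.135 + 0.11 + 0.311) ≈ 2.3579, so M₂ = 2.3579 × 51 = 120.2529 million.
ΔM = M₂ − M₁ = 120.2529 − 154.785 = -34.5321 million.

-34.5 million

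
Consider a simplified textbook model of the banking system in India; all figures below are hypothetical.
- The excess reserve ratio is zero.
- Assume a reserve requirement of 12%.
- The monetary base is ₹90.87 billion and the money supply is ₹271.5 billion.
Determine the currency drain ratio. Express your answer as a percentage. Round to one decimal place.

Using m = M/MB = 271.5/90.87 ≈ 2.987785. From m = (1 + c)/(c + rr + e), rearranging gives 1 + c = m·(c + rr + e), so c·(1 − m) = m·(rr + e) − 1.
Hence c = [m·(rr + e) − 1]/(1 − m) = [2.987785 × (0.12 + 0) − 1] / (1 − 2.987785) ≈ 0.322704.

32.3%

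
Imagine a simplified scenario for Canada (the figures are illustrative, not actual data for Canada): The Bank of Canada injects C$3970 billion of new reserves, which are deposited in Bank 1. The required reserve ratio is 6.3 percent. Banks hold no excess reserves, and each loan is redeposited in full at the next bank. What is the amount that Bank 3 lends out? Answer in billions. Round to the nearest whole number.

C$3266 billion

Each bank lends a fraction (1 − rr) = 0.9370 of the deposit it receives, so Bank 3 receives 3970·0.9370^2 and lends 3970·0.9370^3 ≈ 3265.9481 billion.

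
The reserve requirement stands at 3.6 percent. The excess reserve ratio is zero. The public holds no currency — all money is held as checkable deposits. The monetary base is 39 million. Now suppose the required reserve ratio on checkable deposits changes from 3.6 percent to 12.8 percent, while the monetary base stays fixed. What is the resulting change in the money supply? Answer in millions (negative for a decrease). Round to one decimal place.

-778.6 million

Initially m₁ = 1 / (0.036) ≈ 27.7778, so M₁ = 27.7778 × 39 = 1083.3342 million.
After the change m₂ = 1 / (0.128) = 7.8125, so M₂ = 7.8125 × 39 = 304.6875 million.
ΔM = M₂ − M₁ = 304.6875 − 1083.3342 = -778.6467 million.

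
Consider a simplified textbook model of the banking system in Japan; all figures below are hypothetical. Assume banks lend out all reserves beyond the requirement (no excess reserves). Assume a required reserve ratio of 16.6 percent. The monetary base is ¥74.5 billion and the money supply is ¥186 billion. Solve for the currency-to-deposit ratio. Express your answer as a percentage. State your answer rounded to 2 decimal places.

39.12%

Using m = M/MB = 186/74.5 ≈ 2.496644. From m = (1 + c)/(c + rr + e), rearranging gives 1 + c = m·(c + rr + e), so c·(1 − m) = m·(rr + e) − 1.
Hence c = [m·(rr + e) − 1]/(1 − m) = [2.496644 × (0.166 + 0) − 1] / (1 − 2.496644) ≈ 0.391247.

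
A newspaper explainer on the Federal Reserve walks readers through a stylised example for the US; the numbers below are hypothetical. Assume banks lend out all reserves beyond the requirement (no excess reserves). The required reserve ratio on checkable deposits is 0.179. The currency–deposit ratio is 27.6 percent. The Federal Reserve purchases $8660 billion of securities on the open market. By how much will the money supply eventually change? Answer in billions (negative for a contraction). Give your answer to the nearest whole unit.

The money multiplier is m = (1 + c) / (rr + c) = (1 + 0.276) / (0.179 + 0.276) ≈ 2.80440.
The purchase adds 8660 billion of base, so ΔM = m × ΔMB = 2.80440 × (+8660) = 24286.104 billion.

$24286 billion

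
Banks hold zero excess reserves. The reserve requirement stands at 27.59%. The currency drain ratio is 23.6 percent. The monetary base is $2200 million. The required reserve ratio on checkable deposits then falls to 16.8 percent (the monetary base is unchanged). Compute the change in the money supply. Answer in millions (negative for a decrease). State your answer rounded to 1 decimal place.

Initially m₁ = (1 + 0.236) / (0.2759 + 0.236) ≈ 2.414534, so M₁ = 2.414534 × 2200 = 5311.9748 million.
After the change m₂ = (1 + 0.236) / (0.168 + 0.236) ≈ 3.059406, so M₂ = 3.059406 × 2200 = 6730.6932 million.
ΔM = M₂ − M₁ = 6730.6932 − 5311.9748 = 1418.7184 million.

$1418.7 million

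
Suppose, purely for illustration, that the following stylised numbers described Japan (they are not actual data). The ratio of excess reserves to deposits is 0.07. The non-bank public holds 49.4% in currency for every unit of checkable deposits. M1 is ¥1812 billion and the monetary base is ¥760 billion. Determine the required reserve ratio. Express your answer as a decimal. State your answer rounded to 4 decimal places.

Using m = M/MB = 1812/760 ≈ 2.384211. Since m = (1 + c)/(c + rr + e), the denominator satisfies c + rr + e = (1 + c)/m = (1 + 0.494) / 2.384211 ≈ 0.626622.
With c = 0.494 and e = 0.07, the required reserve ratio is 0.626622 − 0.494 − 0.07 = 0.062622.

0.0626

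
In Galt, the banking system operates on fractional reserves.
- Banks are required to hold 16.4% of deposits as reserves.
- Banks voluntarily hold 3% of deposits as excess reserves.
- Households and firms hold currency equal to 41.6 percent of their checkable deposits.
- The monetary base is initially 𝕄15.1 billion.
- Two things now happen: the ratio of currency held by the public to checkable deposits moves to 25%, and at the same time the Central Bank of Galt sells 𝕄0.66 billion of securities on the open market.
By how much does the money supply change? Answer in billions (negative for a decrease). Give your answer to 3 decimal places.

Before: m₁ = (1 + 0.416) / (0.164 + 0.03 + 0.416) ≈ 2.321311, MB₁ = 15.1, so M₁ = 2.321311 × 15.1 ≈ 35.0518 billion.
After: m₂ = (1 + 0.25) / (0.164 + 0.03 + 0.25) ≈ 2.815315, MB₂ = 15.1 − 0.66 = 14.44, so M₂ = 2.815315 × 14.44 ≈ 40.6531 billion.
ΔM = M₂ − M₁ = 40.6531 − 35.0518 = 5.6013 billion.

𝕄5.601 billion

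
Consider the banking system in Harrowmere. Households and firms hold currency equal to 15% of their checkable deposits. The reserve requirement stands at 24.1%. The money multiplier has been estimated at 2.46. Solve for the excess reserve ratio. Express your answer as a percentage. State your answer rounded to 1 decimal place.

Using m = 2.46. Since m = (1 + c)/(c + rr + e), the denominator satisfies c + rr + e = (1 + c)/m = (1 + 0.15) / 2.46 ≈ 0.467480.
With c = 0.15 and rr = 0.241, the excess reserve ratio is 0.467480 − 0.15 − 0.241 = 0.07648.

7.6%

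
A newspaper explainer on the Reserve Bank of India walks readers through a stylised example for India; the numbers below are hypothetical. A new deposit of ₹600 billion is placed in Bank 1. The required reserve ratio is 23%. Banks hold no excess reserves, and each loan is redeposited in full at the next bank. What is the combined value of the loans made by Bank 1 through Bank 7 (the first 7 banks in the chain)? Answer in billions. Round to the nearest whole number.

₹1686 billion

Bank i lends (1 − rr)^i of the original deposit: Bank 1 lends 600·0.7700 = 462.0000, Bank 2 lends 600·0.7700² = 355.7400, and so on.
Summing a geometric series: total = 600·[0.7700·(1 − 0.7700^7) / (1 − 0.7700)] ≈ 1686.3297 billion.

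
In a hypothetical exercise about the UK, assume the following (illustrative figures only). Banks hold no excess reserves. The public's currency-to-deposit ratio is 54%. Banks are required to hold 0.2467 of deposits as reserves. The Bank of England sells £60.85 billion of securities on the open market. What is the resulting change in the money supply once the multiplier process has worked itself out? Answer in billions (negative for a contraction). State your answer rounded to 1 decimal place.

-119.1 billion

The money multiplier is m = (1 + c) / (rr + c) = (1 + 0.54) / (0.2467 + 0.54) ≈ 1.9575.
The sale removes 60.85 billion of base, so ΔM = m × ΔMB = 1.9575 × (−60.85) ≈ -119.1139 billion.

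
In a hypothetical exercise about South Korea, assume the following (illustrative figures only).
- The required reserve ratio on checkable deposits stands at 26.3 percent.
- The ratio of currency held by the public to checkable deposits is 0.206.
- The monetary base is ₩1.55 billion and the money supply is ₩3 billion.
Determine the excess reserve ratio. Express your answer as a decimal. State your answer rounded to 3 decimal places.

0.154

Using m = M/MB = 3/1.55 ≈ 1.935484. Since m = (1 + c)/(c + rr + e), the denominator satisfies c + rr + e = (1 + c)/m = (1 + 0.206) / 1.935484 ≈ 0.623100.
With c = 0.206 and rr = 0.263, the excess reserve ratio is 0.623100 − 0.206 − 0.263 = 0.1541.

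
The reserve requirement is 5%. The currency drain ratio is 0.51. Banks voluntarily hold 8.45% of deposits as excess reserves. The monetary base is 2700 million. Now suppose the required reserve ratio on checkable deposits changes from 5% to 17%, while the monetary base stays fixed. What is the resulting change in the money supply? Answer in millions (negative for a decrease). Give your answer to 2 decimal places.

-992.94 million

Initially m₁ = (1 + 0.51) / (0.05 + 0.0845 + 0.51) ≈ 2.3429015, so M₁ = 2.3429015 × 2700 ≈ 6325.834 million.
After the change m₂ = (1 + 0.51) / (0.17 + 0.0845 + 0.51) ≈ 1.9751472, so M₂ = 1.9751472 × 2700 ≈ 5332.8974 million.
ΔM = M₂ − M₁ = 5332.8974 − 6325.834 = -992.9366 million.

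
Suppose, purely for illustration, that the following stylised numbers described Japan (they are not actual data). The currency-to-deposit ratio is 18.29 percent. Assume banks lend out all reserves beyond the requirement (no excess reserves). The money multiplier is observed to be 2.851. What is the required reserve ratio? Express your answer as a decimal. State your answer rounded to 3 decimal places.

0.232

Using m = 2.851. Since m = (1 + c)/(c + rr + e), the denominator satisfies c + rr + e = (1 + c)/m = (1 + 0.1829) / 2.851 ≈ 0.414907.
With c = 0.1829 and e = 0, the required reserve ratio is 0.414907 − 0.1829 − 0 = 0.232007.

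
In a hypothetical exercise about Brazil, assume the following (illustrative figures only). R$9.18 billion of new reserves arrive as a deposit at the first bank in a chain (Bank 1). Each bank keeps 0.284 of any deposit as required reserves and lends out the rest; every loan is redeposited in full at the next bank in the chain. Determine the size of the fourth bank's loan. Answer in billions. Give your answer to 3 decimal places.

Each bank lends a fraction (1 − rr) = 0.7160 of the deposit it receives, so Bank 4 receives 9.18·0.7160^3 and lends 9.18·0.7160^4 ≈ 2.4127 billion.

R$2.413 billion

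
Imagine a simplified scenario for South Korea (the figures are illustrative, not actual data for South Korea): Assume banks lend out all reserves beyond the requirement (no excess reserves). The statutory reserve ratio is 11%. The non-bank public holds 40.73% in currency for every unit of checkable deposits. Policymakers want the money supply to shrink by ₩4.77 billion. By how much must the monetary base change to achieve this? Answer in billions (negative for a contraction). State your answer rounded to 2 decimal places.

-1.75 billion

The money multiplier is m = (1 + c) / (rr + c) = (1 + 0.4073) / (0.11 + 0.4073) ≈ 2.7205.
ΔMB = ΔM / m = (−4.77) / 2.7205 ≈ -1.7534 billion.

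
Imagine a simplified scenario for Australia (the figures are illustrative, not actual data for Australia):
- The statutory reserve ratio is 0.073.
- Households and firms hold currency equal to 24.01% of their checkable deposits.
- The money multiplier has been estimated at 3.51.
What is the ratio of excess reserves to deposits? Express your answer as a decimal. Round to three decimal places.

0.040

Using m = 3.51. Since m = (1 + c)/(c + rr + e), the denominator satisfies c + rr + e = (1 + c)/m = (1 + 0.2401) / 3.51 ≈ 0.353305.
With c = 0.2401 and rr = 0.073, the ratio of excess reserves to deposits is 0.353305 − 0.2401 − 0.073 = 0.040205.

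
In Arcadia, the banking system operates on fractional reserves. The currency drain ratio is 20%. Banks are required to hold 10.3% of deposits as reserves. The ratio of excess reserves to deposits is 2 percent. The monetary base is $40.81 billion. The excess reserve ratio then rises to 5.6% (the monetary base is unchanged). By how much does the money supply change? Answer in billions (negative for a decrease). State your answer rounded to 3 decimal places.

Initially m₁ = (1 + 0.2) / (0.103 + 0.02 + 0.2) ≈ 3.715170, so M₁ = 3.715170 × 40.81 ≈ 151.6161 billion.
After the change m₂ = (1 + 0.2) / (0.103 + 0.056 + 0.2) ≈ 3.342618, so M₂ = 3.342618 × 40.81 ≈ 136.4122 billion.
ΔM = M₂ − M₁ = 136.4122 − 151.6161 = -15.2039 billion.

-15.204 billion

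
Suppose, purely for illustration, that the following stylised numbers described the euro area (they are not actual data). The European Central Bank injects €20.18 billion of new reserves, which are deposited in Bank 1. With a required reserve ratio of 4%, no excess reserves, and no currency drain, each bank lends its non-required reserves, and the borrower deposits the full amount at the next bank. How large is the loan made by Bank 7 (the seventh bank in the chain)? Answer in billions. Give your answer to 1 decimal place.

€15.2 billion

Each bank lends a fraction (1 − rr) = 0.9600 of the deposit it receives, so Bank 7 receives 20.18·0.9600^6 and lends 20.18·0.9600^7 ≈ 15.1642 billion.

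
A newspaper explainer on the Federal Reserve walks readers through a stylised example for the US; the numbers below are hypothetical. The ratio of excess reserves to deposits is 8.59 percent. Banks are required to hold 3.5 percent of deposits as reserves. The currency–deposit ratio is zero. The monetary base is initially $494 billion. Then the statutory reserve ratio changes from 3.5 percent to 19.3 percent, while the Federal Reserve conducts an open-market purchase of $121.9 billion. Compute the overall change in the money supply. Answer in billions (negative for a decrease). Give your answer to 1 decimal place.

Before: m₁ = 1 / (0.035 + 0.0859) ≈ 8.27130, MB₁ = 494, so M₁ = 8.27130 × 494 = 4086.0222 billion.
After: m₂ = 1 / (0.193 + 0.0859) ≈ 3.58551, MB₂ = 494 + 121.9 = 615.9, so M₂ = 3.58551 × 615.9 ≈ 2208.3156 billion.
ΔM = M₂ − M₁ = 2208.3156 − 4086.0222 = -1877.7066 billion.

-1877.7 billion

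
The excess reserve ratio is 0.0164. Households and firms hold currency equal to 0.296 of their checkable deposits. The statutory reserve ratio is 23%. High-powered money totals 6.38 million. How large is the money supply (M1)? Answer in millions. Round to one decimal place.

15.2 million

The money multiplier is m = (1 + c) / (rr + e + c) = (1 + 0.296) / (0.23 + 0.0164 + 0.296) ≈ 2.3894.
So M = m × MB = 2.3894 × 6.38 ≈ 15.2444 million.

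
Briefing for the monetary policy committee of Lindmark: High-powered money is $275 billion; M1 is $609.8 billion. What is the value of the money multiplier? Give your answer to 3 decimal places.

2.217

The money multiplier is m = M / MB = 609.8 / 275 ≈ 2.21745.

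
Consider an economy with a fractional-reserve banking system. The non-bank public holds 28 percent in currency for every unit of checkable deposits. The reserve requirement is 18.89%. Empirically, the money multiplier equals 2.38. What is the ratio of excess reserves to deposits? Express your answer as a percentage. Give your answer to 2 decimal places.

6.89%

Using m = 2.38. Since m = (1 + c)/(c + rr + e), the denominator satisfies c + rr + e = (1 + c)/m = (1 + 0.28) / 2.38 ≈ 0.537815.
With c = 0.28 and rr = 0.1889, the ratio of excess reserves to deposits is 0.537815 − 0.28 − 0.1889 = 0.068915.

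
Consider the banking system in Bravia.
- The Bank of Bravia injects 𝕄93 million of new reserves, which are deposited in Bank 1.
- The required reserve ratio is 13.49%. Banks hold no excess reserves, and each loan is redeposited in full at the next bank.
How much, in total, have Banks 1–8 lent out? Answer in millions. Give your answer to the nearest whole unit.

𝕄409 million

Bank i lends (1 − rr)^i of the original deposit: Bank 1 lends 93·0.8651 = 80.4543, Bank 2 lends 93·0.8651² ≈ 69.6010, and so on.
Summing a geometric series: total = 93·[0.8651·(1 − 0.8651^8) / (1 − 0.8651)] ≈ 409.3021 million.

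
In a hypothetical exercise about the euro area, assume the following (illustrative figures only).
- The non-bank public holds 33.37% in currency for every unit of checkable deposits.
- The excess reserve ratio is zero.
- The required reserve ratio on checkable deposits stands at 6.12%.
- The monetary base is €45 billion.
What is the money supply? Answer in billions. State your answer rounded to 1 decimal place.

The money multiplier is m = (1 + c) / (rr + c) = (1 + 0.3337) / (0.0612 + 0.3337) ≈ 3.3773.
So M = m × MB = 3.3773 × 45 = 151.9785 billion.

€152.0 billion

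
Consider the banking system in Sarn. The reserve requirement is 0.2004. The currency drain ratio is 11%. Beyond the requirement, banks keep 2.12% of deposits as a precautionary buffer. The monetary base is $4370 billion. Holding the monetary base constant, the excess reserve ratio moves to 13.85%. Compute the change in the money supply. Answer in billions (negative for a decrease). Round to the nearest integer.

Initially m₁ = (1 + 0.11) / (0.2004 + 0.0212 + 0.11) ≈ 3.34741, so M₁ = 3.34741 × 4370 = 14628.1817 billion.
After the change m₂ = (1 + 0.11) / (0.2004 + 0.1385 + 0.11) ≈ 2.47271, so M₂ = 2.47271 × 4370 = 10805.7427 billion.
ΔM = M₂ − M₁ = 10805.7427 − 14628.1817 = -3822.439 billion.

-3822 billion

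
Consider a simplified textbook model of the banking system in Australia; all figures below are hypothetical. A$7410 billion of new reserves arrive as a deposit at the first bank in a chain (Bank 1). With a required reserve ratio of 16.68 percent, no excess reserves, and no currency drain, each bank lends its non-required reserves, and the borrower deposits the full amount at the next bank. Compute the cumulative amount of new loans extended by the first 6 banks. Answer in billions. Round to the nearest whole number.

A$24630 billion

Bank i lends (1 − rr)^i of the original deposit: Bank 1 lends 7410·0.8332 = 6174.0120, Bank 2 lends 7410·0.8332² ≈ 5144.1868, and so on.
Summing a geometric series: total = 7410·[0.8332·(1 − 0.8332^6) / (1 − 0.8332)] ≈ 24630.2880 billion.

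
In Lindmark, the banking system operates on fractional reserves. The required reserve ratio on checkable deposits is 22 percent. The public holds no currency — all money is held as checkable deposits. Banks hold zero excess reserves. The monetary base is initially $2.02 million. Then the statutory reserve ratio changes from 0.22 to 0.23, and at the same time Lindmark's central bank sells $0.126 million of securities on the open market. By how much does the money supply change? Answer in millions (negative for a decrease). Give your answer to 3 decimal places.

Before: m₁ = 1 / (0.22) ≈ 4.54545, MB₁ = 2.02, so M₁ = 4.54545 × 2.02 ≈ 9.1818 million.
After: m₂ = 1 / (0.23) ≈ 4.34783, MB₂ = 2.02 − 0.126 = 1.894, so M₂ = 4.34783 × 1.894 ≈ 8.2348 million.
ΔM = M₂ − M₁ = 8.2348 − 9.1818 = -0.947 million.

-0.947 million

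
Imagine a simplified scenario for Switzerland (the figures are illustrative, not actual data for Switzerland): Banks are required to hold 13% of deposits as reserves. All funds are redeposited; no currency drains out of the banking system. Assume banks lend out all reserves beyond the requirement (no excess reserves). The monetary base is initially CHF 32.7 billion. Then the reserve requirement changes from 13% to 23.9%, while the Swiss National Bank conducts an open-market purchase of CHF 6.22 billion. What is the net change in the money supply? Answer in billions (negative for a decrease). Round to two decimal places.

Before: m₁ = 1 / (0.13) ≈ 7.69231, MB₁ = 32.7, so M₁ = 7.69231 × 32.7 ≈ 251.5385 billion.
After: m₂ = 1 / (0.239) ≈ 4.18410, MB₂ = 32.7 + 6.22 = 38.92, so M₂ = 4.18410 × 38.92 ≈ 162.8452 billion.
ΔM = M₂ − M₁ = 162.8452 − 251.5385 = -88.6933 billion.

-88.69 billion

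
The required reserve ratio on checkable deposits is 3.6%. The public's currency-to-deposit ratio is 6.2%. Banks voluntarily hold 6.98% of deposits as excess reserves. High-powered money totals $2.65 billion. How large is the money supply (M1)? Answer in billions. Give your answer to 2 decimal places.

$16.77 billion

The money multiplier is m = (1 + c) / (rr + e + c) = (1 + 0.062) / (0.036 + 0.0698 + 0.062) ≈ 6.3290.
So M = m × MB = 6.3290 × 2.65 ≈ 16.7718 billion.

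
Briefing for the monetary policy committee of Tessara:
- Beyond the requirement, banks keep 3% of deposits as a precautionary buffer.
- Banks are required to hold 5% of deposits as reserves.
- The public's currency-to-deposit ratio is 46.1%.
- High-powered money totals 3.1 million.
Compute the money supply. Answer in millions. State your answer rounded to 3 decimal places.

8.372 million

The money multiplier is m = (1 + c) / (rr + e + c) = (1 + 0.461) / (0.05 + 0.03 + 0.461) ≈ 2.70055.
So M = m × MB = 2.70055 × 3.1 ≈ 8.3717 million.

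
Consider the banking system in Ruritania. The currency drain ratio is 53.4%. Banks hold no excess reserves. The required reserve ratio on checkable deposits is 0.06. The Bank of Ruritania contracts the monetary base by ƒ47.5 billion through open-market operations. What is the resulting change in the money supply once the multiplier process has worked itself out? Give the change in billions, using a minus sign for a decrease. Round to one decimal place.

-122.7 billion

The money multiplier is m = (1 + c) / (rr + c) = (1 + 0.534) / (0.06 + 0.534) ≈ 2.5825.
The sale removes 47.5 billion of base, so ΔM = m × ΔMB = 2.5825 × (−47.5) ≈ -122.6688 billion.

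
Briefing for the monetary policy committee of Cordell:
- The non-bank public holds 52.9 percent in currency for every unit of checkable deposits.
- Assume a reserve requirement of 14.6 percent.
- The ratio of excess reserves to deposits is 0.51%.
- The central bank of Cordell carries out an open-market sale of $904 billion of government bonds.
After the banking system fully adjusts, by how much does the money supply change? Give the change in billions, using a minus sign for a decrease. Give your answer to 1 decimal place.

The money multiplier is m = (1 + c) / (rr + e + c) = (1 + 0.529) / (0.146 + 0.0051 + 0.529) ≈ 2.24820.
The sale removes 904 billion of base, so ΔM = m × ΔMB = 2.24820 × (−904) = -2032.3728 billion.

-2032.4 billion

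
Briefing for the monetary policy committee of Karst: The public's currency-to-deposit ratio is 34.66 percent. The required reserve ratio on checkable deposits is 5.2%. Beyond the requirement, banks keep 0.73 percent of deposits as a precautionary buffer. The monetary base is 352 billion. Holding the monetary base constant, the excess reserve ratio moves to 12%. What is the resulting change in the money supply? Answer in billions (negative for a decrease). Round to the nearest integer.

Initially m₁ = (1 + 0.3466) / (0.052 + 0.0073 + 0.3466) ≈ 3.3176, so M₁ = 3.3176 × 352 = 1167.7952 billion.
After the change m₂ = (1 + 0.3466) / (0.052 + 0.12 + 0.3466) ≈ 2.5966, so M₂ = 2.5966 × 352 = 914.0032 billion.
ΔM = M₂ − M₁ = 914.0032 − 1167.7952 = -253.792 billion.

-254 billion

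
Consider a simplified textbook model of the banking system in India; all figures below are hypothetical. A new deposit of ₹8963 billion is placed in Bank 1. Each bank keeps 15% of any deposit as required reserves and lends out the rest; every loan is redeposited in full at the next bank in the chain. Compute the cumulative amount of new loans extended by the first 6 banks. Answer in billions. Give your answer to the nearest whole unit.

Bank i lends (1 − rr)^i of the original deposit: Bank 1 lends 8963·0.8500 = 7618.5500, Bank 2 lends 8963·0.8500² = 6475.7675, and so on.
Summing a geometric series: total = 8963·[0.8500·(1 − 0.8500^6) / (1 − 0.8500)] ≈ 31634.7837 billion.

₹31635 billion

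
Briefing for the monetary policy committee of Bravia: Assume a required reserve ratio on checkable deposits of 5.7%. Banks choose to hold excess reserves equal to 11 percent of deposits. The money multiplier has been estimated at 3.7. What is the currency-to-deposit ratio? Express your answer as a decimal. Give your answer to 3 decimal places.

0.142

Using m = 3.7. From m = (1 + c)/(c + rr + e), rearranging gives 1 + c = m·(c + rr + e), so c·(1 − m) = m·(rr + e) − 1.
Hence c = [m·(rr + e) − 1]/(1 − m) = [3.7 × (0.057 + 0.11) − 1] / (1 − 3.7) ≈ 0.141519.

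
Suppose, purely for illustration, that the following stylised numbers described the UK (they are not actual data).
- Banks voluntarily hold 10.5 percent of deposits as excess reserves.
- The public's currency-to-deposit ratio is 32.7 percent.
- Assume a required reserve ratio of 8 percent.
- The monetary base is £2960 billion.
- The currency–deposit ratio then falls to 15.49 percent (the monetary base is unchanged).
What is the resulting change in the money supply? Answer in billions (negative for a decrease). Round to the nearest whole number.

£2386 billion

Initially m₁ = (1 + 0.327) / (0.08 + 0.105 + 0.327) ≈ 2.59180, so M₁ = 2.59180 × 2960 = 7671.728 billion.
After the change m₂ = (1 + 0.1549) / (0.08 + 0.105 + 0.1549) ≈ 3.39776, so M₂ = 3.39776 × 2960 = 10057.3696 billion.
ΔM = M₂ − M₁ = 10057.3696 − 7671.728 = 2385.6416 billion.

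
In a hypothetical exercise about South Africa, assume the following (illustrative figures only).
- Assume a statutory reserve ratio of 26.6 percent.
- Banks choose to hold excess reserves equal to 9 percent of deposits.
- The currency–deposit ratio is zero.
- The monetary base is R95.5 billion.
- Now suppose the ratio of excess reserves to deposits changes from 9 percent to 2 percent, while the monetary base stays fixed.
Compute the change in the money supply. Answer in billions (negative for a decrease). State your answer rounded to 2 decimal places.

R65.66 billion

Initially m₁ = 1 / (0.266 + 0.09) ≈ 2.80899, so M₁ = 2.80899 × 95.5 ≈ 268.2585 billion.
After the change m₂ = 1 / (0.266 + 0.02) ≈ 3.49650, so M₂ = 3.49650 × 95.5 ≈ 333.9158 billion.
ΔM = M₂ − M₁ = 333.9158 − 268.2585 = 65.6573 billion.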